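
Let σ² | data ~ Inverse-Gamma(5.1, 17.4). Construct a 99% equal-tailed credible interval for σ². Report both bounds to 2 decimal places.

[1.36, 15.51]

Inverse-Gamma(5.1, 17.4) quantiles: F⁻¹(0.005) and F⁻¹(0.995).
Equivalently, 1/σ² ~ Gamma(5.1, rate = 17.4); invert its 0.995 and 0.005 quantiles.
Posterior mean ≈ 4.24, SD ≈ 2.41; a Normal approximation gives roughly [-1.96, 10.45].
Exact: lower = 1.36; upper = 15.51.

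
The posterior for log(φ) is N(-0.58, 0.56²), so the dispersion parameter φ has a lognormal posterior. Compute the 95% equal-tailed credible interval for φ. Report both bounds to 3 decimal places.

[0.187, 1.678]

On the log scale the 95% interval is -0.58 ± 1.960 × 0.56 = [-1.6776, 0.5176].
Exponentiate: [e^-1.6776, e^0.5176] = [0.187, 1.678].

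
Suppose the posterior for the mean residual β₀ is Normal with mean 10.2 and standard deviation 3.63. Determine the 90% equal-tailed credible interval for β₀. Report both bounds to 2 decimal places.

[4.23, 16.17]

The posterior is symmetric, so the 90% equal-tailed interval is β₀ = 10.2 ± z·3.63 with z = 1.645.
Half-width: 1.645 × 3.63 = 5.97.
10.2 − 5.97 = 4.23; 10.2 + 5.97 = 16.17.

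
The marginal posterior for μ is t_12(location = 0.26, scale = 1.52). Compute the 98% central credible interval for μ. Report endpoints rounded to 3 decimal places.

The t_12 distribution is symmetric; the 98% interval is 0.26 ± t·1.52 with t_{0.99,12} = 2.681.
Half-width: 2.681 × 1.52 = 4.075.
0.26 − 4.075 = -3.815; 0.26 + 4.075 = 4.335.

[-3.815, 4.335]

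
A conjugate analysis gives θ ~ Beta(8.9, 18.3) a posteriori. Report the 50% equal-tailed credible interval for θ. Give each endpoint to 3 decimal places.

Posterior: Beta(8.9, 18.3).
Equal-tailed 50% interval: the 0.25 and 0.75 quantiles of Beta(8.9, 18.3).
Posterior mean ≈ 0.327, SD ≈ 0.088; a Normal approximation gives roughly [0.268, 0.387].
Exact: F⁻¹(0.25) = 0.264; F⁻¹(0.75) = 0.386.

[0.264, 0.386]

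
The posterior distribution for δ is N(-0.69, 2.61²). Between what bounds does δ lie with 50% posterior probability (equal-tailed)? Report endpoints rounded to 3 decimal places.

The posterior is symmetric, so the 50% equal-tailed interval is δ = -0.69 ± z·2.61 with z = 0.674.
Half-width: 0.674 × 2.61 = 1.760.
-0.69 − 1.760 = -2.450; -0.69 + 1.760 = 1.070.

[-2.450, 1.070]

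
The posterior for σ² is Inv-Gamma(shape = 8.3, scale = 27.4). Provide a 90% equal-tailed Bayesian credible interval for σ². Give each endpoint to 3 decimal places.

[2.024, 6.534]

Inverse-Gamma(8.3, 27.4) quantiles: F⁻¹(0.05) and F⁻¹(0.95).
Equivalently, 1/σ² ~ Gamma(8.3, rate = 27.4); invert its 0.95 and 0.05 quantiles.
Posterior mean ≈ 3.753, SD ≈ 1.495; a Normal approximation gives roughly [1.294, 6.213].
Exact: lower = 2.024; upper = 6.534.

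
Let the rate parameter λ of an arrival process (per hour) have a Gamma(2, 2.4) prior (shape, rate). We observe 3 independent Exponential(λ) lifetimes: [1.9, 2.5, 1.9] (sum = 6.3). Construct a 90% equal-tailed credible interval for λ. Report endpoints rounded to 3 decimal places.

Posterior: Gamma(2+3, 2.4+6.3) = Gamma(5, 8.7) (shape, rate).
Equal-tailed 90% interval: Gamma(5, 8.7) quantiles at 0.05 and 0.95.
Posterior mean ≈ 0.575, SD ≈ 0.257; a Normal approximation gives roughly [0.152, 0.997].
Exact: lower = 0.226; upper = 1.052.

[0.226, 1.052]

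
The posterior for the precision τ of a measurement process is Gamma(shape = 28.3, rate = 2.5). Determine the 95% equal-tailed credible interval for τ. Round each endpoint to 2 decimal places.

[7.54, 15.86]

Posterior: Gamma(shape 28.3, rate 2.5).
Equal-tailed 95% interval: Gamma(28.3, 2.5) quantiles at 0.025 and 0.975.
Posterior mean ≈ 11.32, SD ≈ 2.13; a Normal approximation gives roughly [7.15, 15.49].
Exact: lower = 7.54; upper = 15.86.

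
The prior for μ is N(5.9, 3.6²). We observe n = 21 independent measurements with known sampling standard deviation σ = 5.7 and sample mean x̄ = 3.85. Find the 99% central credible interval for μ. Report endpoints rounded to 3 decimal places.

Posterior precision = 1/3.6² + 21/5.7² = 0.0772 + 0.6464 = 0.7235, so posterior SD = 1.1756.
Posterior mean = (5.9/3.6² + 21·3.85/5.7²) / 0.7235 = 4.0686.
Interval: 4.0686 ± 2.576 × 1.1756 → [1.040, 7.097].

[1.040, 7.097]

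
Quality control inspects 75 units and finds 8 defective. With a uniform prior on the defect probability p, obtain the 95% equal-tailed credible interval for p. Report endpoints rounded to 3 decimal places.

[0.056, 0.197]

Posterior: Beta(1+8, 1+67) = Beta(9, 68).
Equal-tailed 95% interval: the 0.025 and 0.975 quantiles of Beta(9, 68).
Posterior mean ≈ 0.117, SD ≈ 0.036; a Normal approximation gives roughly [0.046, 0.188].
Exact: F⁻¹(0.025) = 0.056; F⁻¹(0.975) = 0.197.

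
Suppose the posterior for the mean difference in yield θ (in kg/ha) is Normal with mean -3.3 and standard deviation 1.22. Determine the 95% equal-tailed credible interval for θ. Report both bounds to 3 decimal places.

The posterior is symmetric, so the 95% equal-tailed interval is θ = -3.3 ± z·1.22 with z = 1.960.
Half-width: 1.960 × 1.22 = 2.391.
-3.3 − 2.391 = -5.691; -3.3 + 2.391 = -0.909.

[-5.691, -0.909]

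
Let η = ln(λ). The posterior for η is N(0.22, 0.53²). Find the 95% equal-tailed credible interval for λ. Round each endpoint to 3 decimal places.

On the log scale the 95% interval is 0.22 ± 1.960 × 0.53 = [-0.8188, 1.2588].
Exponentiate: [e^-0.8188, e^1.2588] = [0.441, 3.521].

[0.441, 3.521]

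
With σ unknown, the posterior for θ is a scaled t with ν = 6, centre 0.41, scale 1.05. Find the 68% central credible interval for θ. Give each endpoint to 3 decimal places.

The t_6 distribution is symmetric; the 68% interval is 0.41 ± t·1.05 with t_{0.84,6} = 1.084.
Half-width: 1.084 × 1.05 = 1.138.
0.41 − 1.138 = -0.728; 0.41 + 1.138 = 1.548.

[-0.728, 1.548]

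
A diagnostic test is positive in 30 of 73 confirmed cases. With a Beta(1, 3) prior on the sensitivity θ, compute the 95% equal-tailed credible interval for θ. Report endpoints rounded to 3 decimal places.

Posterior: Beta(1+30, 3+43) = Beta(31, 46).
Equal-tailed 95% interval: the 0.025 and 0.975 quantiles of Beta(31, 46).
Posterior mean ≈ 0.403, SD ≈ 0.056; a Normal approximation gives roughly [0.294, 0.511].
Exact: F⁻¹(0.025) = 0.296; F⁻¹(0.975) = 0.514.

[0.296, 0.514]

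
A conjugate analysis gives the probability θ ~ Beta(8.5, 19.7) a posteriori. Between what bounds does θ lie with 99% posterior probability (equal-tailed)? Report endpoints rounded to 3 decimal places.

Posterior: Beta(8.5, 19.7).
Equal-tailed 99% interval: the 0.005 and 0.995 quantiles of Beta(8.5, 19.7).
Posterior mean ≈ 0.301, SD ≈ 0.085; a Normal approximation gives roughly [0.083, 0.520].
Exact: F⁻¹(0.005) = 0.115; F⁻¹(0.995) = 0.539.

[0.115, 0.539]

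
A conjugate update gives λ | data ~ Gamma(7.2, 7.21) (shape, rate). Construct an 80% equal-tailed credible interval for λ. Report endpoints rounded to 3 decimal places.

Posterior: Gamma(shape 7.2, rate 7.21).
Equal-tailed 80% interval: Gamma(7.2, 7.21) quantiles at 0.1 and 0.9.
Posterior mean ≈ 0.999, SD ≈ 0.372; a Normal approximation gives roughly [0.522, 1.476].
Exact: lower = 0.561; upper = 1.495.

[0.561, 1.495]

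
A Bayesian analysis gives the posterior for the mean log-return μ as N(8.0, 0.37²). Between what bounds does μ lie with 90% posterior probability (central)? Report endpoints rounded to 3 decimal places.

The posterior is symmetric, so the 90% equal-tailed interval is μ = 8.0 ± z·0.37 with z = 1.645.
Half-width: 1.645 × 0.37 = 0.609.
8.0 − 0.609 = 7.391; 8.0 + 0.609 = 8.609.

[7.391, 8.609]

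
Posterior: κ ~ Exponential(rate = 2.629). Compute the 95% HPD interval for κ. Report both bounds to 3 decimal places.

[0.000, 1.139]

The exponential density is strictly decreasing on [0, ∞), so the HPD interval is anchored at 0: [0, q] with P(κ ≤ q) = 0.95.
q = −ln(1 − 0.95) / 2.629 = 2.9957 / 2.629 = 1.139.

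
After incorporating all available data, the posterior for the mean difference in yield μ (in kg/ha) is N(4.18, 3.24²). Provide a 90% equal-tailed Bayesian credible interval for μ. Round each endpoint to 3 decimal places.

The posterior is symmetric, so the 90% equal-tailed interval is μ = 4.18 ± z·3.24 with z = 1.645.
Half-width: 1.645 × 3.24 = 5.329.
4.18 − 5.329 = -1.149; 4.18 + 5.329 = 9.509.

[-1.149, 9.509]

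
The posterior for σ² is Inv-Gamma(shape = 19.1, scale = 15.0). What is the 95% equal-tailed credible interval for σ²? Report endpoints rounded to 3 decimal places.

[0.525, 1.302]

Inverse-Gamma(19.1, 15.0) quantiles: F⁻¹(0.025) and F⁻¹(0.975).
Equivalently, 1/σ² ~ Gamma(19.1, rate = 15.0); invert its 0.975 and 0.025 quantiles.
Posterior mean ≈ 0.829, SD ≈ 0.200; a Normal approximation gives roughly [0.436, 1.222].
Exact: lower = 0.525; upper = 1.302.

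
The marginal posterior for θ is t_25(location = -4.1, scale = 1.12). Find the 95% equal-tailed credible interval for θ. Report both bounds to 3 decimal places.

[-6.407, -1.793]

The t_25 distribution is symmetric; the 95% interval is -4.1 ± t·1.12 with t_{0.975,25} = 2.060.
Half-width: 2.060 × 1.12 = 2.307.
-4.1 − 2.307 = -6.407; -4.1 + 2.307 = -1.793.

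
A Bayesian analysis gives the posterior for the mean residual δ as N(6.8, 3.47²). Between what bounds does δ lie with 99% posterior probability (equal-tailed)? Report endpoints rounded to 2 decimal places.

The posterior is symmetric, so the 99% equal-tailed interval is δ = 6.8 ± z·3.47 with z = 2.576.
Half-width: 2.576 × 3.47 = 8.94.
6.8 − 8.94 = -2.14; 6.8 + 8.94 = 15.74.

[-2.14, 15.74]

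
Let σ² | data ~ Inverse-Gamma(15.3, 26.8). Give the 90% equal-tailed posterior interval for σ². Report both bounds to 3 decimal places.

[1.204, 2.826]

Inverse-Gamma(15.3, 26.8) quantiles: F⁻¹(0.05) and F⁻¹(0.95).
Equivalently, 1/σ² ~ Gamma(15.3, rate = 26.8); invert its 0.95 and 0.05 quantiles.
Posterior mean ≈ 1.874, SD ≈ 0.514; a Normal approximation gives roughly [1.029, 2.719].
Exact: lower = 1.204; upper = 2.826.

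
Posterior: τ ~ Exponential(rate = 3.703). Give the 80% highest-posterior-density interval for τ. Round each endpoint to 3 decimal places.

[0.000, 0.435]

The exponential density is strictly decreasing on [0, ∞), so the HPD interval is anchored at 0: [0, q] with P(τ ≤ q) = 0.80.
q = −ln(1 − 0.80) / 3.703 = 1.6094 / 3.703 = 0.435.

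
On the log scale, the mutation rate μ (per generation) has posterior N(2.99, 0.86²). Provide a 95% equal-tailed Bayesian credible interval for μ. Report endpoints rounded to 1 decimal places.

On the log scale the 95% interval is 2.99 ± 1.960 × 0.86 = [1.3044, 4.6756].
Exponentiate: [e^1.3044, e^4.6756] = [3.7, 107.3].

[3.7, 107.3]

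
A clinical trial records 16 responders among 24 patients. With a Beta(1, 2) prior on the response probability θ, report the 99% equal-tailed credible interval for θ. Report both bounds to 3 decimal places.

Posterior: Beta(1+16, 2+8) = Beta(17, 10).
Equal-tailed 99% interval: the 0.005 and 0.995 quantiles of Beta(17, 10).
Posterior mean ≈ 0.630, SD ≈ 0.091; a Normal approximation gives roughly [0.395, 0.865].
Exact: F⁻¹(0.005) = 0.385; F⁻¹(0.995) = 0.839.

[0.385, 0.839]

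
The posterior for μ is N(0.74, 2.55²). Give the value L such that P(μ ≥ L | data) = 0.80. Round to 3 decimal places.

-1.406

Need L with P(μ ≥ L) = 0.80: L = 0.74 − z_{0.2}·2.55.
z = 0.842; L = 0.74 − 0.842 × 2.55 = -1.406.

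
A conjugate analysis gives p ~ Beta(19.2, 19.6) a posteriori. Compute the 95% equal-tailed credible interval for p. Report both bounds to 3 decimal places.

Posterior: Beta(19.2, 19.6).
Equal-tailed 95% interval: the 0.025 and 0.975 quantiles of Beta(19.2, 19.6).
Posterior mean ≈ 0.495, SD ≈ 0.079; a Normal approximation gives roughly [0.340, 0.650].
Exact: F⁻¹(0.025) = 0.341; F⁻¹(0.975) = 0.650.

[0.341, 0.650]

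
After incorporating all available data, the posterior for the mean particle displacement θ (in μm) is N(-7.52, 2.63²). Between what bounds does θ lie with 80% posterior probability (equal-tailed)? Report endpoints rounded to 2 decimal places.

[-10.89, -4.15]

The posterior is symmetric, so the 80% equal-tailed interval is θ = -7.52 ± z·2.63 with z = 1.282.
Half-width: 1.282 × 2.63 = 3.37.
-7.52 − 3.37 = -10.89; -7.52 + 3.37 = -4.15.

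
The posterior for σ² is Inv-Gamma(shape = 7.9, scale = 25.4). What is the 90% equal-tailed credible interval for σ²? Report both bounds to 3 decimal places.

Inverse-Gamma(7.9, 25.4) quantiles: F⁻¹(0.05) and F⁻¹(0.95).
Equivalently, 1/σ² ~ Gamma(7.9, rate = 25.4); invert its 0.95 and 0.05 quantiles.
Posterior mean ≈ 3.681, SD ≈ 1.516; a Normal approximation gives roughly [1.188, 6.174].
Exact: lower = 1.951; upper = 6.496.

[1.951, 6.496]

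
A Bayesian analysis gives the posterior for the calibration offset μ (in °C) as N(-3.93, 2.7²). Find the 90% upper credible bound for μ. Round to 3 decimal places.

-0.470

Need U with P(μ ≤ U) = 0.90: U = -3.93 + z_{0.1}·2.7.
z = 1.282; U = -3.93 + 1.282 × 2.7 = -0.470.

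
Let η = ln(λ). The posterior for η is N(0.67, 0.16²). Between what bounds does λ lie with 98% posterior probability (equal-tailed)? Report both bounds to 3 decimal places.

On the log scale the 98% interval is 0.67 ± 2.326 × 0.16 = [0.2978, 1.0422].
Exponentiate: [e^0.2978, e^1.0422] = [1.347, 2.835].

[1.347, 2.835]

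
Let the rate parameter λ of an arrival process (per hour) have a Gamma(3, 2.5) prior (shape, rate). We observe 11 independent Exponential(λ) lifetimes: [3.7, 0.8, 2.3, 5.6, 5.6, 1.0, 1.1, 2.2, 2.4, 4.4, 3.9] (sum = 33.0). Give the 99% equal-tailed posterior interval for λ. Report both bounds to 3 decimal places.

[0.176, 0.718]

Posterior: Gamma(3+11, 2.5+33.0) = Gamma(14, 35.5) (shape, rate).
Equal-tailed 99% interval: Gamma(14, 35.5) quantiles at 0.005 and 0.995.
Posterior mean ≈ 0.394, SD ≈ 0.105; a Normal approximation gives roughly [0.123, 0.666].
Exact: lower = 0.176; upper = 0.718.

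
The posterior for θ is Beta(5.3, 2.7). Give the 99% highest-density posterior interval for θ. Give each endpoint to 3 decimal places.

[0.260, 0.974]

The posterior is unimodal and skewed, so the HPD interval has equal density at both endpoints and is the shortest 99% interval.
Solving f(0.260) = f(0.974) with F(0.974) − F(0.260) = 0.99 gives [0.260, 0.974].
For comparison, the equal-tailed interval is [0.233, 0.959]; the HPD is narrower and shifted toward the mode.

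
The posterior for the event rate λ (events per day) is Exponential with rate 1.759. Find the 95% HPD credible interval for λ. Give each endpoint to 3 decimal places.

The exponential density is strictly decreasing on [0, ∞), so the HPD interval is anchored at 0: [0, q] with P(λ ≤ q) = 0.95.
q = −ln(1 − 0.95) / 1.759 = 2.9957 / 1.759 = 1.703.

[0.000, 1.703]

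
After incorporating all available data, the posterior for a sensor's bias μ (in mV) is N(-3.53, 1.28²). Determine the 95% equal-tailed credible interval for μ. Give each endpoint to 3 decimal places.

The posterior is symmetric, so the 95% equal-tailed interval is μ = -3.53 ± z·1.28 with z = 1.960.
Half-width: 1.960 × 1.28 = 2.509.
-3.53 − 2.509 = -6.039; -3.53 + 2.509 = -1.021.

[-6.039, -1.021]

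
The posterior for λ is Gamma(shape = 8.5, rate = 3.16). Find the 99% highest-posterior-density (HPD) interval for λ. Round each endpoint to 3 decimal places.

The posterior is unimodal and skewed, so the HPD interval has equal density at both endpoints and is the shortest 99% interval.
Solving f(0.768) = f(5.395) with F(5.395) − F(0.768) = 0.99 gives [0.768, 5.395].
For comparison, the equal-tailed interval is [0.901, 5.652]; the HPD is narrower and shifted toward the mode.

[0.768, 5.395]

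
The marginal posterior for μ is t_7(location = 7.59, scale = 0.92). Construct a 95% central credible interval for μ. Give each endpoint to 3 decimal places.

The t_7 distribution is symmetric; the 95% interval is 7.59 ± t·0.92 with t_{0.975,7} = 2.365.
Half-width: 2.365 × 0.92 = 2.175.
7.59 − 2.175 = 5.415; 7.59 + 2.175 = 9.765.

[5.415, 9.765]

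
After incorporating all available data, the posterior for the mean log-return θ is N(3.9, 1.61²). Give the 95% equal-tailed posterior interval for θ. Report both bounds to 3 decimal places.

The posterior is symmetric, so the 95% equal-tailed interval is θ = 3.9 ± z·1.61 with z = 1.960.
Half-width: 1.960 × 1.61 = 3.156.
3.9 − 3.156 = 0.744; 3.9 + 3.156 = 7.056.

[0.744, 7.056]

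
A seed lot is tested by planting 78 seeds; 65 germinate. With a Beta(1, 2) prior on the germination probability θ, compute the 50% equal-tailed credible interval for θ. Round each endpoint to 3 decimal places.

[0.787, 0.845]

Posterior: Beta(1+65, 2+13) = Beta(66, 15).
Equal-tailed 50% interval: the 0.25 and 0.75 quantiles of Beta(66, 15).
Posterior mean ≈ 0.815, SD ≈ 0.043; a Normal approximation gives roughly [0.786, 0.844].
Exact: F⁻¹(0.25) = 0.787; F⁻¹(0.75) = 0.845.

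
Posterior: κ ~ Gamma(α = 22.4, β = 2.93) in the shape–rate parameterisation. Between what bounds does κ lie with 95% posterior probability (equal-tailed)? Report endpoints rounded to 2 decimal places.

[4.81, 11.12]

Posterior: Gamma(shape 22.4, rate 2.93).
Equal-tailed 95% interval: Gamma(22.4, 2.93) quantiles at 0.025 and 0.975.
Posterior mean ≈ 7.65, SD ≈ 1.62; a Normal approximation gives roughly [4.48, 10.81].
Exact: lower = 4.81; upper = 11.12.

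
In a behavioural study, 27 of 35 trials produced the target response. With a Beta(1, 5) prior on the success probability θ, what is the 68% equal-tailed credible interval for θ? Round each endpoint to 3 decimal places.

Posterior: Beta(1+27, 5+8) = Beta(28, 13).
Equal-tailed 68% interval: the 0.16 and 0.84 quantiles of Beta(28, 13).
Posterior mean ≈ 0.683, SD ≈ 0.072; a Normal approximation gives roughly [0.612, 0.754].
Exact: F⁻¹(0.16) = 0.611; F⁻¹(0.84) = 0.755.

[0.611, 0.755]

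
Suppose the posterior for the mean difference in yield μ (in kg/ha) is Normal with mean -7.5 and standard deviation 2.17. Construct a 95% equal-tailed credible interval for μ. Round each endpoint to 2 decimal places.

[-11.75, -3.25]

The posterior is symmetric, so the 95% equal-tailed interval is μ = -7.5 ± z·2.17 with z = 1.960.
Half-width: 1.960 × 2.17 = 4.25.
-7.5 − 4.25 = -11.75; -7.5 + 4.25 = -3.25.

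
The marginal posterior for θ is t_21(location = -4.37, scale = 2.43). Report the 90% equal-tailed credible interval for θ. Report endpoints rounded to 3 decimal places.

The t_21 distribution is symmetric; the 90% interval is -4.37 ± t·2.43 with t_{0.95,21} = 1.721.
Half-width: 1.721 × 2.43 = 4.181.
-4.37 − 4.181 = -8.551; -4.37 + 4.181 = -0.189.

[-8.551, -0.189]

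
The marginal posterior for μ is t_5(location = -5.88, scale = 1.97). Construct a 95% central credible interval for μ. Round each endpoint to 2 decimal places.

The t_5 distribution is symmetric; the 95% interval is -5.88 ± t·1.97 with t_{0.975,5} = 2.571.
Half-width: 2.571 × 1.97 = 5.06.
-5.88 − 5.06 = -10.94; -5.88 + 5.06 = -0.82.

[-10.94, -0.82]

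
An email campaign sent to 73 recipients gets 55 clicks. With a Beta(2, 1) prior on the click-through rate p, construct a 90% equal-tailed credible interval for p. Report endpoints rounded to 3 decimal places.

[0.665, 0.827]

Posterior: Beta(2+55, 1+18) = Beta(57, 19).
Equal-tailed 90% interval: the 0.05 and 0.95 quantiles of Beta(57, 19).
Posterior mean ≈ 0.750, SD ≈ 0.049; a Normal approximation gives roughly [0.669, 0.831].
Exact: F⁻¹(0.05) = 0.665; F⁻¹(0.95) = 0.827.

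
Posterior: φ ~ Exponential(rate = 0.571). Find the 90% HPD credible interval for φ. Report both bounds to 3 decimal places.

[0.000, 4.033]

The exponential density is strictly decreasing on [0, ∞), so the HPD interval is anchored at 0: [0, q] with P(φ ≤ q) = 0.90.
q = −ln(1 − 0.90) / 0.571 = 2.3026 / 0.571 = 4.033.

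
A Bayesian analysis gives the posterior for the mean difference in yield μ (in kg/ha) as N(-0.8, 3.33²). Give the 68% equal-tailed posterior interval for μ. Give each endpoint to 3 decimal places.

[-4.112, 2.512]

The posterior is symmetric, so the 68% equal-tailed interval is μ = -0.8 ± z·3.33 with z = 0.994.
Half-width: 0.994 × 3.33 = 3.312.
-0.8 − 3.312 = -4.112; -0.8 + 3.312 = 2.512.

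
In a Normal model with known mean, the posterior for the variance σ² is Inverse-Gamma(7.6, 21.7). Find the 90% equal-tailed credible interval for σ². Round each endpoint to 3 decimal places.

[1.718, 5.865]

Inverse-Gamma(7.6, 21.7) quantiles: F⁻¹(0.05) and F⁻¹(0.95).
Equivalently, 1/σ² ~ Gamma(7.6, rate = 21.7); invert its 0.95 and 0.05 quantiles.
Posterior mean ≈ 3.288, SD ≈ 1.389; a Normal approximation gives roughly [1.003, 5.573].
Exact: lower = 1.718; upper = 5.865.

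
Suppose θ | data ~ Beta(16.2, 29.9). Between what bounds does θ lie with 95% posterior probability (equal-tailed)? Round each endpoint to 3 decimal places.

[0.222, 0.493]

Posterior: Beta(16.2, 29.9).
Equal-tailed 95% interval: the 0.025 and 0.975 quantiles of Beta(16.2, 29.9).
Posterior mean ≈ 0.351, SD ≈ 0.070; a Normal approximation gives roughly [0.215, 0.488].
Exact: F⁻¹(0.025) = 0.222; F⁻¹(0.975) = 0.493.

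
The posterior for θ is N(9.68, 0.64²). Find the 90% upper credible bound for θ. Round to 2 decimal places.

10.50

Need U with P(θ ≤ U) = 0.90: U = 9.68 + z_{0.1}·0.64.
z = 1.282; U = 9.68 + 1.282 × 0.64 = 10.50.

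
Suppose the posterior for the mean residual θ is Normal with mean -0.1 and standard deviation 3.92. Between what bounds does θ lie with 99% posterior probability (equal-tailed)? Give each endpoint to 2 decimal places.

[-10.20, 10.00]

The posterior is symmetric, so the 99% equal-tailed interval is θ = -0.1 ± z·3.92 with z = 2.576.
Half-width: 2.576 × 3.92 = 10.10.
-0.1 − 10.10 = -10.20; -0.1 + 10.10 = 10.00.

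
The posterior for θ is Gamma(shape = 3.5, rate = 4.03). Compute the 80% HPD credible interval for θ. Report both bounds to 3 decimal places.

The posterior is unimodal and skewed, so the HPD interval has equal density at both endpoints and is the shortest 80% interval.
Solving f(0.235) = f(1.294) with F(1.294) − F(0.235) = 0.80 gives [0.235, 1.294].
For comparison, the equal-tailed interval is [0.352, 1.491]; the HPD is narrower and shifted toward the mode.

[0.235, 1.294]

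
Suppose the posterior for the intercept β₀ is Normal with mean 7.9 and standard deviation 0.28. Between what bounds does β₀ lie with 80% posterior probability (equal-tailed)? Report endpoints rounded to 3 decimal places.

The posterior is symmetric, so the 80% equal-tailed interval is β₀ = 7.9 ± z·0.28 with z = 1.282.
Half-width: 1.282 × 0.28 = 0.359.
7.9 − 0.359 = 7.541; 7.9 + 0.359 = 8.259.

[7.541, 8.259]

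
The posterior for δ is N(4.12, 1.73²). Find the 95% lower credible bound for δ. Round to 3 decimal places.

1.274

Need L with P(δ ≥ L) = 0.95: L = 4.12 − z_{0.05}·1.73.
z = 1.645; L = 4.12 − 1.645 × 1.73 = 1.274.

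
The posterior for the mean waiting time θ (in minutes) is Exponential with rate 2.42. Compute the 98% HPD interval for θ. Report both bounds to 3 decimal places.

The exponential density is strictly decreasing on [0, ∞), so the HPD interval is anchored at 0: [0, q] with P(θ ≤ q) = 0.98.
q = −ln(1 − 0.98) / 2.42 = 3.9120 / 2.42 = 1.617.

[0.000, 1.617]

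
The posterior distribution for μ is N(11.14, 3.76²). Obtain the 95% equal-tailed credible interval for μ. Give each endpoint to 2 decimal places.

The posterior is symmetric, so the 95% equal-tailed interval is μ = 11.14 ± z·3.76 with z = 1.960.
Half-width: 1.960 × 3.76 = 7.37.
11.14 − 7.37 = 3.77; 11.14 + 7.37 = 18.51.

[3.77, 18.51]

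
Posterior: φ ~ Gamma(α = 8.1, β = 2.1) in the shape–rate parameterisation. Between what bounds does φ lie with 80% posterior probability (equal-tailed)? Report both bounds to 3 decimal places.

[2.254, 5.664]

Posterior: Gamma(shape 8.1, rate 2.1).
Equal-tailed 80% interval: Gamma(8.1, 2.1) quantiles at 0.1 and 0.9.
Posterior mean ≈ 3.857, SD ≈ 1.355; a Normal approximation gives roughly [2.120, 5.594].
Exact: lower = 2.254; upper = 5.664.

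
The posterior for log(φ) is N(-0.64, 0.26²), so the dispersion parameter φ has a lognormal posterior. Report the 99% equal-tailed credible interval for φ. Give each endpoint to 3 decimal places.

[0.270, 1.030]

On the log scale the 99% interval is -0.64 ± 2.576 × 0.26 = [-1.3097, 0.0297].
Exponentiate: [e^-1.3097, e^0.0297] = [0.270, 1.030].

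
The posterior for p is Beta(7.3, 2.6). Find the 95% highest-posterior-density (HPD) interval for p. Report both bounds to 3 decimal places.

[0.479, 0.967]

The posterior is unimodal and skewed, so the HPD interval has equal density at both endpoints and is the shortest 95% interval.
Solving f(0.479) = f(0.967) with F(0.967) − F(0.479) = 0.95 gives [0.479, 0.967].
For comparison, the equal-tailed interval is [0.440, 0.945]; the HPD is narrower and shifted toward the mode.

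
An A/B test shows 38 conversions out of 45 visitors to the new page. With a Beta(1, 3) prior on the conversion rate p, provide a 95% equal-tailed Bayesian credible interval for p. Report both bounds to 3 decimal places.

[0.674, 0.895]

Posterior: Beta(1+38, 3+7) = Beta(39, 10).
Equal-tailed 95% interval: the 0.025 and 0.975 quantiles of Beta(39, 10).
Posterior mean ≈ 0.796, SD ≈ 0.057; a Normal approximation gives roughly [0.684, 0.908].
Exact: F⁻¹(0.025) = 0.674; F⁻¹(0.975) = 0.895.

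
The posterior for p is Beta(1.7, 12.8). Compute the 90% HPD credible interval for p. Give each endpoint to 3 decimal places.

The posterior is unimodal and skewed, so the HPD interval has equal density at both endpoints and is the shortest 90% interval.
Solving f(0.003) = f(0.232) with F(0.232) − F(0.003) = 0.90 gives [0.003, 0.232].
For comparison, the equal-tailed interval is [0.018, 0.276]; the HPD is narrower and shifted toward the mode.

[0.003, 0.232]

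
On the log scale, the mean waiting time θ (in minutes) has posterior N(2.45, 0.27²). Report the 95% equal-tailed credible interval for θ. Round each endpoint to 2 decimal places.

On the log scale the 95% interval is 2.45 ± 1.960 × 0.27 = [1.9208, 2.9792].
Exponentiate: [e^1.9208, e^2.9792] = [6.83, 19.67].

[6.83, 19.67]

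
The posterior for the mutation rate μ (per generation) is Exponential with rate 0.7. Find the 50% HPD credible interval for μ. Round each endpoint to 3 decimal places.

The exponential density is strictly decreasing on [0, ∞), so the HPD interval is anchored at 0: [0, q] with P(μ ≤ q) = 0.50.
q = −ln(1 − 0.50) / 0.7 = 0.6931 / 0.7 = 0.990.

[0.000, 0.990]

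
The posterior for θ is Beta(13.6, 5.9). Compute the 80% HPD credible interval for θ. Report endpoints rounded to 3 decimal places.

The posterior is unimodal and skewed, so the HPD interval has equal density at both endpoints and is the shortest 80% interval.
Solving f(0.577) = f(0.838) with F(0.838) − F(0.577) = 0.80 gives [0.577, 0.838].
For comparison, the equal-tailed interval is [0.561, 0.824]; the HPD is narrower and shifted toward the mode.

[0.577, 0.838]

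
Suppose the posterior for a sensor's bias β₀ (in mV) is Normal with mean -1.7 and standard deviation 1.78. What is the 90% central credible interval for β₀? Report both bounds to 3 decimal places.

[-4.628, 1.228]

The posterior is symmetric, so the 90% equal-tailed interval is β₀ = -1.7 ± z·1.78 with z = 1.645.
Half-width: 1.645 × 1.78 = 2.928.
-1.7 − 2.928 = -4.628; -1.7 + 2.928 = 1.228.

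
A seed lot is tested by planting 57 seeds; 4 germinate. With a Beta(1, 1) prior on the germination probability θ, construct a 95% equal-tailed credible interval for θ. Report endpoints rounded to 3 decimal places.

Posterior: Beta(1+4, 1+53) = Beta(5, 54).
Equal-tailed 95% interval: the 0.025 and 0.975 quantiles of Beta(5, 54).
Posterior mean ≈ 0.085, SD ≈ 0.036; a Normal approximation gives roughly [0.014, 0.155].
Exact: F⁻¹(0.025) = 0.029; F⁻¹(0.975) = 0.167.

[0.029, 0.167]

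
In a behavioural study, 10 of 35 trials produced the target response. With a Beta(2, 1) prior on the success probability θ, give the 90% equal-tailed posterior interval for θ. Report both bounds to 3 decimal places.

Posterior: Beta(2+10, 1+25) = Beta(12, 26).
Equal-tailed 90% interval: the 0.05 and 0.95 quantiles of Beta(12, 26).
Posterior mean ≈ 0.316, SD ≈ 0.074; a Normal approximation gives roughly [0.193, 0.438].
Exact: F⁻¹(0.05) = 0.199; F⁻¹(0.95) = 0.444.

[0.199, 0.444]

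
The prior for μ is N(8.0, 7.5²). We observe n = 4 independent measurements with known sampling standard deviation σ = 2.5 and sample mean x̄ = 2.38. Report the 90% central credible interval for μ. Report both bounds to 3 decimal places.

Posterior precision = 1/7.5² + 4/2.5² = 0.0178 + 0.6400 = 0.6578, so posterior SD = 1.2330.
Posterior mean = (8.0/7.5² + 4·2.38/2.5²) / 0.6578 = 2.5319.
Interval: 2.5319 ± 1.645 × 1.2330 → [0.504, 4.560].

[0.504, 4.560]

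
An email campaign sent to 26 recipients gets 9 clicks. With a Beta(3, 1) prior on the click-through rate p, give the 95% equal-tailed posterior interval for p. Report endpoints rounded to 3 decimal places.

[0.235, 0.577]

Posterior: Beta(3+9, 1+17) = Beta(12, 18).
Equal-tailed 95% interval: the 0.025 and 0.975 quantiles of Beta(12, 18).
Posterior mean ≈ 0.400, SD ≈ 0.088; a Normal approximation gives roughly [0.228, 0.572].
Exact: F⁻¹(0.025) = 0.235; F⁻¹(0.975) = 0.577.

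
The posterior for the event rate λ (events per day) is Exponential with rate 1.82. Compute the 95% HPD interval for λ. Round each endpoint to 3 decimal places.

The exponential density is strictly decreasing on [0, ∞), so the HPD interval is anchored at 0: [0, q] with P(λ ≤ q) = 0.95.
q = −ln(1 − 0.95) / 1.82 = 2.9957 / 1.82 = 1.646.

[0.000, 1.646]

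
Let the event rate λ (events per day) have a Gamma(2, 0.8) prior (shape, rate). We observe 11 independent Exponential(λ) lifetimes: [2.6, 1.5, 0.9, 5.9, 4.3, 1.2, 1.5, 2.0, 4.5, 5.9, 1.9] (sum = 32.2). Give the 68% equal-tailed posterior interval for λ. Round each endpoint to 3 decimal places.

Posterior: Gamma(2+11, 0.8+32.2) = Gamma(13, 33.0) (shape, rate).
Equal-tailed 68% interval: Gamma(13, 33.0) quantiles at 0.16 and 0.84.
Posterior mean ≈ 0.394, SD ≈ 0.109; a Normal approximation gives roughly [0.285, 0.503].
Exact: lower = 0.287; upper = 0.501.

[0.287, 0.501]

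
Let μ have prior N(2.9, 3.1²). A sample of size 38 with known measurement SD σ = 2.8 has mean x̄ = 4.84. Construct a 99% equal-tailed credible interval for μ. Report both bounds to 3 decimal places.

Posterior precision = 1/3.1² + 38/2.8² = 0.1041 + 4.8469 = 4.9510, so posterior SD = 0.4494.
Posterior mean = (2.9/3.1² + 38·4.84/2.8²) / 4.9510 = 4.7992.
Interval: 4.7992 ± 2.576 × 0.4494 → [3.642, 5.957].

[3.642, 5.957]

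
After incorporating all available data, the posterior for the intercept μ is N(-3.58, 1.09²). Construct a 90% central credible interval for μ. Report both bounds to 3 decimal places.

The posterior is symmetric, so the 90% equal-tailed interval is μ = -3.58 ± z·1.09 with z = 1.645.
Half-width: 1.645 × 1.09 = 1.793.
-3.58 − 1.793 = -5.373; -3.58 + 1.793 = -1.787.

[-5.373, -1.787]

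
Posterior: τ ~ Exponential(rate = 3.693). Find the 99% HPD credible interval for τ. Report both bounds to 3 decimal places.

[0.000, 1.247]

The exponential density is strictly decreasing on [0, ∞), so the HPD interval is anchored at 0: [0, q] with P(τ ≤ q) = 0.99.
q = −ln(1 − 0.99) / 3.693 = 4.6052 / 3.693 = 1.247.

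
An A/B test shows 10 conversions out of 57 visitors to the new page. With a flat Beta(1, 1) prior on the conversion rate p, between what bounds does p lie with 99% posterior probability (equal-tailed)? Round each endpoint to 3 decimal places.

[0.078, 0.334]

Posterior: Beta(1+10, 1+47) = Beta(11, 48).
Equal-tailed 99% interval: the 0.005 and 0.995 quantiles of Beta(11, 48).
Posterior mean ≈ 0.186, SD ≈ 0.050; a Normal approximation gives roughly [0.057, 0.316].
Exact: F⁻¹(0.005) = 0.078; F⁻¹(0.995) = 0.334.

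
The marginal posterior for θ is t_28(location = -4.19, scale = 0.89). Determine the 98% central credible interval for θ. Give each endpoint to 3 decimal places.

The t_28 distribution is symmetric; the 98% interval is -4.19 ± t·0.89 with t_{0.99,28} = 2.467.
Half-width: 2.467 × 0.89 = 2.196.
-4.19 − 2.196 = -6.386; -4.19 + 2.196 = -1.994.

[-6.386, -1.994]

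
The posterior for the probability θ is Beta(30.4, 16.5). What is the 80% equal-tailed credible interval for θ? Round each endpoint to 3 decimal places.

[0.558, 0.736]

Posterior: Beta(30.4, 16.5).
Equal-tailed 80% interval: the 0.1 and 0.9 quantiles of Beta(30.4, 16.5).
Posterior mean ≈ 0.648, SD ≈ 0.069; a Normal approximation gives roughly [0.560, 0.737].
Exact: F⁻¹(0.1) = 0.558; F⁻¹(0.9) = 0.736.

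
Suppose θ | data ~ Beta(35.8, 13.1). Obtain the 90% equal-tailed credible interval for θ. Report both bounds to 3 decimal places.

Posterior: Beta(35.8, 13.1).
Equal-tailed 90% interval: the 0.05 and 0.95 quantiles of Beta(35.8, 13.1).
Posterior mean ≈ 0.732, SD ≈ 0.063; a Normal approximation gives roughly [0.629, 0.835].
Exact: F⁻¹(0.05) = 0.624; F⁻¹(0.95) = 0.830.

[0.624, 0.830]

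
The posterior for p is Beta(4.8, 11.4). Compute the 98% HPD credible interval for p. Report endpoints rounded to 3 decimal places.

The posterior is unimodal and skewed, so the HPD interval has equal density at both endpoints and is the shortest 98% interval.
Solving f(0.073) = f(0.559) with F(0.559) − F(0.073) = 0.98 gives [0.073, 0.559].
For comparison, the equal-tailed interval is [0.086, 0.578]; the HPD is narrower and shifted toward the mode.

[0.073, 0.559]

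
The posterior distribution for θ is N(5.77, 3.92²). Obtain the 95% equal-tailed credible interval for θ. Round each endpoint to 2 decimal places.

[-1.91, 13.45]

The posterior is symmetric, so the 95% equal-tailed interval is θ = 5.77 ± z·3.92 with z = 1.960.
Half-width: 1.960 × 3.92 = 7.68.
5.77 − 7.68 = -1.91; 5.77 + 7.68 = 13.45.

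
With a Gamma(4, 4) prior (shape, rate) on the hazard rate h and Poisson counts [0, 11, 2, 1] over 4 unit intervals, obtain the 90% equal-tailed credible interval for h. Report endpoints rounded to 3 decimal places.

[1.454, 3.187]

Posterior: Gamma(4+14, 4+4) = Gamma(18, 8) (shape, rate).
Equal-tailed 90% interval: Gamma(18, 8) quantiles at 0.05 and 0.95.
Posterior mean ≈ 2.250, SD ≈ 0.530; a Normal approximation gives roughly [1.378, 3.122].
Exact: lower = 1.454; upper = 3.187.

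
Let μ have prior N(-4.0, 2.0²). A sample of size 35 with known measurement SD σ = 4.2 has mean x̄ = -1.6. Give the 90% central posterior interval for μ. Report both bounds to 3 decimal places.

[-2.969, -0.768]

Posterior precision = 1/2.0² + 35/4.2² = 0.2500 + 1.9841 = 2.2341, so posterior SD = 0.6690.
Posterior mean = (-4.0/2.0² + 35·-1.6/4.2²) / 2.2341 = -1.8686.
Interval: -1.8686 ± 1.645 × 0.6690 → [-2.969, -0.768].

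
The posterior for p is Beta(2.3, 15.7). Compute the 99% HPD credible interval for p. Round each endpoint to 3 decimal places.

[0.002, 0.357]

The posterior is unimodal and skewed, so the HPD interval has equal density at both endpoints and is the shortest 99% interval.
Solving f(0.002) = f(0.357) with F(0.357) − F(0.002) = 0.99 gives [0.002, 0.357].
For comparison, the equal-tailed interval is [0.010, 0.388]; the HPD is narrower and shifted toward the mode.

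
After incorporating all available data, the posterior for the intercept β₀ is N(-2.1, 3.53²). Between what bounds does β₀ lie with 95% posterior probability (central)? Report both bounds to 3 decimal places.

The posterior is symmetric, so the 95% equal-tailed interval is β₀ = -2.1 ± z·3.53 with z = 1.960.
Half-width: 1.960 × 3.53 = 6.919.
-2.1 − 6.919 = -9.019; -2.1 + 6.919 = 4.819.

[-9.019, 4.819]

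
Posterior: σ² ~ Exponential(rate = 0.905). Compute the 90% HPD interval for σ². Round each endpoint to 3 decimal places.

[0.000, 2.544]

The exponential density is strictly decreasing on [0, ∞), so the HPD interval is anchored at 0: [0, q] with P(σ² ≤ q) = 0.90.
q = −ln(1 − 0.90) / 0.905 = 2.3026 / 0.905 = 2.544.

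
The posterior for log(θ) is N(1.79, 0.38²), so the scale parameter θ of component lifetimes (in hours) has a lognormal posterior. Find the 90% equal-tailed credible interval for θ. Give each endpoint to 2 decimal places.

[3.21, 11.19]

On the log scale the 90% interval is 1.79 ± 1.645 × 0.38 = [1.1650, 2.4150].
Exponentiate: [e^1.1650, e^2.4150] = [3.21, 11.19].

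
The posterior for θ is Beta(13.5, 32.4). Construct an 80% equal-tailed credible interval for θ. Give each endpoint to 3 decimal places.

Posterior: Beta(13.5, 32.4).
Equal-tailed 80% interval: the 0.1 and 0.9 quantiles of Beta(13.5, 32.4).
Posterior mean ≈ 0.294, SD ≈ 0.067; a Normal approximation gives roughly [0.209, 0.379].
Exact: F⁻¹(0.1) = 0.210; F⁻¹(0.9) = 0.382.

[0.210, 0.382]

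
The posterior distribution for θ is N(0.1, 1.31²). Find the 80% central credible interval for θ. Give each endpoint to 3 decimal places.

[-1.579, 1.779]

The posterior is symmetric, so the 80% equal-tailed interval is θ = 0.1 ± z·1.31 with z = 1.282.
Half-width: 1.282 × 1.31 = 1.679.
0.1 − 1.679 = -1.579; 0.1 + 1.679 = 1.779.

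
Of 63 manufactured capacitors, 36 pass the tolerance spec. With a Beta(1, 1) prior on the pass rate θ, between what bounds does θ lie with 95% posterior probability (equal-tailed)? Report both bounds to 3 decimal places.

Posterior: Beta(1+36, 1+27) = Beta(37, 28).
Equal-tailed 95% interval: the 0.025 and 0.975 quantiles of Beta(37, 28).
Posterior mean ≈ 0.569, SD ≈ 0.061; a Normal approximation gives roughly [0.450, 0.689].
Exact: F⁻¹(0.025) = 0.448; F⁻¹(0.975) = 0.686.

[0.448, 0.686]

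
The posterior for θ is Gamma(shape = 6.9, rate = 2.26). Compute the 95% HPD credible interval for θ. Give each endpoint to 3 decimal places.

The posterior is unimodal and skewed, so the HPD interval has equal density at both endpoints and is the shortest 95% interval.
Solving f(1.013) = f(5.365) with F(5.365) − F(1.013) = 0.95 gives [1.013, 5.365].
For comparison, the equal-tailed interval is [1.218, 5.718]; the HPD is narrower and shifted toward the mode.

[1.013, 5.365]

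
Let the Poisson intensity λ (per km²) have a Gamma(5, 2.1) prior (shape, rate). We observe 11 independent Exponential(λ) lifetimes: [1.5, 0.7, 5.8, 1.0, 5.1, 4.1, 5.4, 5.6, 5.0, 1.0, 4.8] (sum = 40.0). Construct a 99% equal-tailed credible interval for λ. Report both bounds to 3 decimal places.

Posterior: Gamma(5+11, 2.1+40.0) = Gamma(16, 42.1) (shape, rate).
Equal-tailed 99% interval: Gamma(16, 42.1) quantiles at 0.005 and 0.995.
Posterior mean ≈ 0.380, SD ≈ 0.095; a Normal approximation gives roughly [0.135, 0.625].
Exact: lower = 0.180; upper = 0.669.

[0.180, 0.669]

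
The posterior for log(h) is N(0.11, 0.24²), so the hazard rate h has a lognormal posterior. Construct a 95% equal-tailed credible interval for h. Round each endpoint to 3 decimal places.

On the log scale the 95% interval is 0.11 ± 1.960 × 0.24 = [-0.3604, 0.5804].
Exponentiate: [e^-0.3604, e^0.5804] = [0.697, 1.787].

[0.697, 1.787]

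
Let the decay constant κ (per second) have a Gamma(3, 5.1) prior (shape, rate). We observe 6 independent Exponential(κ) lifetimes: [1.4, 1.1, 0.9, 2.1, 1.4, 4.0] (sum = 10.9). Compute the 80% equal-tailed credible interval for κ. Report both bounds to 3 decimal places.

[0.340, 0.812]

Posterior: Gamma(3+6, 5.1+10.9) = Gamma(9, 16.0) (shape, rate).
Equal-tailed 80% interval: Gamma(9, 16.0) quantiles at 0.1 and 0.9.
Posterior mean ≈ 0.562, SD ≈ 0.188; a Normal approximation gives roughly [0.322, 0.803].
Exact: lower = 0.340; upper = 0.812.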